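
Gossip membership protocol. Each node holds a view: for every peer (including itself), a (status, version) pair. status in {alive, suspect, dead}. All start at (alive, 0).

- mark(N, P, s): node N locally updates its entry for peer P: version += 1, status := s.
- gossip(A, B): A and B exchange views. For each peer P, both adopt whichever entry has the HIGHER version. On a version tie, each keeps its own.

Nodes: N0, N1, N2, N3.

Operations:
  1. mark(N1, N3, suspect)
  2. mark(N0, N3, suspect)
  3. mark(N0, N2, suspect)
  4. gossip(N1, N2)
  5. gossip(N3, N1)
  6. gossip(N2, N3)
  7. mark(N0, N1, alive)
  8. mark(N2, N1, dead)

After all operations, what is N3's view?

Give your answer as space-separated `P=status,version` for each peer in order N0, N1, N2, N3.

Answer: N0=alive,0 N1=alive,0 N2=alive,0 N3=suspect,1

Derivation:
Op 1: N1 marks N3=suspect -> (suspect,v1)
Op 2: N0 marks N3=suspect -> (suspect,v1)
Op 3: N0 marks N2=suspect -> (suspect,v1)
Op 4: gossip N1<->N2 -> N1.N0=(alive,v0) N1.N1=(alive,v0) N1.N2=(alive,v0) N1.N3=(suspect,v1) | N2.N0=(alive,v0) N2.N1=(alive,v0) N2.N2=(alive,v0) N2.N3=(suspect,v1)
Op 5: gossip N3<->N1 -> N3.N0=(alive,v0) N3.N1=(alive,v0) N3.N2=(alive,v0) N3.N3=(suspect,v1) | N1.N0=(alive,v0) N1.N1=(alive,v0) N1.N2=(alive,v0) N1.N3=(suspect,v1)
Op 6: gossip N2<->N3 -> N2.N0=(alive,v0) N2.N1=(alive,v0) N2.N2=(alive,v0) N2.N3=(suspect,v1) | N3.N0=(alive,v0) N3.N1=(alive,v0) N3.N2=(alive,v0) N3.N3=(suspect,v1)
Op 7: N0 marks N1=alive -> (alive,v1)
Op 8: N2 marks N1=dead -> (dead,v1)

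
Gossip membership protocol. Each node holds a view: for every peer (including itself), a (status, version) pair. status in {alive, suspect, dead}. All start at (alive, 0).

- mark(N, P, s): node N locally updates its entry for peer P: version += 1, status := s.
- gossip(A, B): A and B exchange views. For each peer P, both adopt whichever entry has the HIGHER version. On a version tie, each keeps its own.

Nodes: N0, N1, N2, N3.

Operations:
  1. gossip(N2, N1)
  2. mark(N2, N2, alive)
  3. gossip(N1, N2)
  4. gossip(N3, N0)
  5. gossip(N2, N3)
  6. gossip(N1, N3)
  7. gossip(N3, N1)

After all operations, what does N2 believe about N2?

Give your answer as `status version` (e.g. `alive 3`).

Answer: alive 1

Derivation:
Op 1: gossip N2<->N1 -> N2.N0=(alive,v0) N2.N1=(alive,v0) N2.N2=(alive,v0) N2.N3=(alive,v0) | N1.N0=(alive,v0) N1.N1=(alive,v0) N1.N2=(alive,v0) N1.N3=(alive,v0)
Op 2: N2 marks N2=alive -> (alive,v1)
Op 3: gossip N1<->N2 -> N1.N0=(alive,v0) N1.N1=(alive,v0) N1.N2=(alive,v1) N1.N3=(alive,v0) | N2.N0=(alive,v0) N2.N1=(alive,v0) N2.N2=(alive,v1) N2.N3=(alive,v0)
Op 4: gossip N3<->N0 -> N3.N0=(alive,v0) N3.N1=(alive,v0) N3.N2=(alive,v0) N3.N3=(alive,v0) | N0.N0=(alive,v0) N0.N1=(alive,v0) N0.N2=(alive,v0) N0.N3=(alive,v0)
Op 5: gossip N2<->N3 -> N2.N0=(alive,v0) N2.N1=(alive,v0) N2.N2=(alive,v1) N2.N3=(alive,v0) | N3.N0=(alive,v0) N3.N1=(alive,v0) N3.N2=(alive,v1) N3.N3=(alive,v0)
Op 6: gossip N1<->N3 -> N1.N0=(alive,v0) N1.N1=(alive,v0) N1.N2=(alive,v1) N1.N3=(alive,v0) | N3.N0=(alive,v0) N3.N1=(alive,v0) N3.N2=(alive,v1) N3.N3=(alive,v0)
Op 7: gossip N3<->N1 -> N3.N0=(alive,v0) N3.N1=(alive,v0) N3.N2=(alive,v1) N3.N3=(alive,v0) | N1.N0=(alive,v0) N1.N1=(alive,v0) N1.N2=(alive,v1) N1.N3=(alive,v0)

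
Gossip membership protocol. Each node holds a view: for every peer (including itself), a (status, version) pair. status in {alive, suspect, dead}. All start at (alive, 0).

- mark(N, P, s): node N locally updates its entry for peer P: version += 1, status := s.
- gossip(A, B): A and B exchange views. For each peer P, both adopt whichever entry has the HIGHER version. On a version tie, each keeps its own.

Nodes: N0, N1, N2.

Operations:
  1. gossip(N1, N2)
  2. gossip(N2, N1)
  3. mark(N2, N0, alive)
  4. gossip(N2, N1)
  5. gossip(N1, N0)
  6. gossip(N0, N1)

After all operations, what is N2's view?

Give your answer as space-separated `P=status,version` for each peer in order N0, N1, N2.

Op 1: gossip N1<->N2 -> N1.N0=(alive,v0) N1.N1=(alive,v0) N1.N2=(alive,v0) | N2.N0=(alive,v0) N2.N1=(alive,v0) N2.N2=(alive,v0)
Op 2: gossip N2<->N1 -> N2.N0=(alive,v0) N2.N1=(alive,v0) N2.N2=(alive,v0) | N1.N0=(alive,v0) N1.N1=(alive,v0) N1.N2=(alive,v0)
Op 3: N2 marks N0=alive -> (alive,v1)
Op 4: gossip N2<->N1 -> N2.N0=(alive,v1) N2.N1=(alive,v0) N2.N2=(alive,v0) | N1.N0=(alive,v1) N1.N1=(alive,v0) N1.N2=(alive,v0)
Op 5: gossip N1<->N0 -> N1.N0=(alive,v1) N1.N1=(alive,v0) N1.N2=(alive,v0) | N0.N0=(alive,v1) N0.N1=(alive,v0) N0.N2=(alive,v0)
Op 6: gossip N0<->N1 -> N0.N0=(alive,v1) N0.N1=(alive,v0) N0.N2=(alive,v0) | N1.N0=(alive,v1) N1.N1=(alive,v0) N1.N2=(alive,v0)

Answer: N0=alive,1 N1=alive,0 N2=alive,0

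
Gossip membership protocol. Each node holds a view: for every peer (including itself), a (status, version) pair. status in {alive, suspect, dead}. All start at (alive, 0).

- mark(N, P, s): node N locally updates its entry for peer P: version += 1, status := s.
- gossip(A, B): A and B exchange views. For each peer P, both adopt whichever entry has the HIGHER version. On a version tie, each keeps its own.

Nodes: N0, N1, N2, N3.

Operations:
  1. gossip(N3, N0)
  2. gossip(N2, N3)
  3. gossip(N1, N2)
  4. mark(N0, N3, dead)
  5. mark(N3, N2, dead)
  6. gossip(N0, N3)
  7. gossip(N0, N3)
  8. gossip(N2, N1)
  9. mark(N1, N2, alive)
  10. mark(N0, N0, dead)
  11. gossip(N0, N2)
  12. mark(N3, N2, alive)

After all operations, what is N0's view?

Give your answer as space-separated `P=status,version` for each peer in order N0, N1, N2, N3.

Answer: N0=dead,1 N1=alive,0 N2=dead,1 N3=dead,1

Derivation:
Op 1: gossip N3<->N0 -> N3.N0=(alive,v0) N3.N1=(alive,v0) N3.N2=(alive,v0) N3.N3=(alive,v0) | N0.N0=(alive,v0) N0.N1=(alive,v0) N0.N2=(alive,v0) N0.N3=(alive,v0)
Op 2: gossip N2<->N3 -> N2.N0=(alive,v0) N2.N1=(alive,v0) N2.N2=(alive,v0) N2.N3=(alive,v0) | N3.N0=(alive,v0) N3.N1=(alive,v0) N3.N2=(alive,v0) N3.N3=(alive,v0)
Op 3: gossip N1<->N2 -> N1.N0=(alive,v0) N1.N1=(alive,v0) N1.N2=(alive,v0) N1.N3=(alive,v0) | N2.N0=(alive,v0) N2.N1=(alive,v0) N2.N2=(alive,v0) N2.N3=(alive,v0)
Op 4: N0 marks N3=dead -> (dead,v1)
Op 5: N3 marks N2=dead -> (dead,v1)
Op 6: gossip N0<->N3 -> N0.N0=(alive,v0) N0.N1=(alive,v0) N0.N2=(dead,v1) N0.N3=(dead,v1) | N3.N0=(alive,v0) N3.N1=(alive,v0) N3.N2=(dead,v1) N3.N3=(dead,v1)
Op 7: gossip N0<->N3 -> N0.N0=(alive,v0) N0.N1=(alive,v0) N0.N2=(dead,v1) N0.N3=(dead,v1) | N3.N0=(alive,v0) N3.N1=(alive,v0) N3.N2=(dead,v1) N3.N3=(dead,v1)
Op 8: gossip N2<->N1 -> N2.N0=(alive,v0) N2.N1=(alive,v0) N2.N2=(alive,v0) N2.N3=(alive,v0) | N1.N0=(alive,v0) N1.N1=(alive,v0) N1.N2=(alive,v0) N1.N3=(alive,v0)
Op 9: N1 marks N2=alive -> (alive,v1)
Op 10: N0 marks N0=dead -> (dead,v1)
Op 11: gossip N0<->N2 -> N0.N0=(dead,v1) N0.N1=(alive,v0) N0.N2=(dead,v1) N0.N3=(dead,v1) | N2.N0=(dead,v1) N2.N1=(alive,v0) N2.N2=(dead,v1) N2.N3=(dead,v1)
Op 12: N3 marks N2=alive -> (alive,v2)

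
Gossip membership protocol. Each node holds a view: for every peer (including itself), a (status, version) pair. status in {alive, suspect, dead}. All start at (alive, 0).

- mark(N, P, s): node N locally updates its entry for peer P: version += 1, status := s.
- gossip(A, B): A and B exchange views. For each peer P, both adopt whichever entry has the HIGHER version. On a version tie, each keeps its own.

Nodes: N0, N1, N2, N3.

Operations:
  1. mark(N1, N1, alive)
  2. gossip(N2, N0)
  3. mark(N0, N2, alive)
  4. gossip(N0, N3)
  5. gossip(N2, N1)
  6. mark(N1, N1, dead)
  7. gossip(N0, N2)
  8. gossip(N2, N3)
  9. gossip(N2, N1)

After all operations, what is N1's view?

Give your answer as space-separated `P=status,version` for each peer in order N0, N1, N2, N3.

Answer: N0=alive,0 N1=dead,2 N2=alive,1 N3=alive,0

Derivation:
Op 1: N1 marks N1=alive -> (alive,v1)
Op 2: gossip N2<->N0 -> N2.N0=(alive,v0) N2.N1=(alive,v0) N2.N2=(alive,v0) N2.N3=(alive,v0) | N0.N0=(alive,v0) N0.N1=(alive,v0) N0.N2=(alive,v0) N0.N3=(alive,v0)
Op 3: N0 marks N2=alive -> (alive,v1)
Op 4: gossip N0<->N3 -> N0.N0=(alive,v0) N0.N1=(alive,v0) N0.N2=(alive,v1) N0.N3=(alive,v0) | N3.N0=(alive,v0) N3.N1=(alive,v0) N3.N2=(alive,v1) N3.N3=(alive,v0)
Op 5: gossip N2<->N1 -> N2.N0=(alive,v0) N2.N1=(alive,v1) N2.N2=(alive,v0) N2.N3=(alive,v0) | N1.N0=(alive,v0) N1.N1=(alive,v1) N1.N2=(alive,v0) N1.N3=(alive,v0)
Op 6: N1 marks N1=dead -> (dead,v2)
Op 7: gossip N0<->N2 -> N0.N0=(alive,v0) N0.N1=(alive,v1) N0.N2=(alive,v1) N0.N3=(alive,v0) | N2.N0=(alive,v0) N2.N1=(alive,v1) N2.N2=(alive,v1) N2.N3=(alive,v0)
Op 8: gossip N2<->N3 -> N2.N0=(alive,v0) N2.N1=(alive,v1) N2.N2=(alive,v1) N2.N3=(alive,v0) | N3.N0=(alive,v0) N3.N1=(alive,v1) N3.N2=(alive,v1) N3.N3=(alive,v0)
Op 9: gossip N2<->N1 -> N2.N0=(alive,v0) N2.N1=(dead,v2) N2.N2=(alive,v1) N2.N3=(alive,v0) | N1.N0=(alive,v0) N1.N1=(dead,v2) N1.N2=(alive,v1) N1.N3=(alive,v0)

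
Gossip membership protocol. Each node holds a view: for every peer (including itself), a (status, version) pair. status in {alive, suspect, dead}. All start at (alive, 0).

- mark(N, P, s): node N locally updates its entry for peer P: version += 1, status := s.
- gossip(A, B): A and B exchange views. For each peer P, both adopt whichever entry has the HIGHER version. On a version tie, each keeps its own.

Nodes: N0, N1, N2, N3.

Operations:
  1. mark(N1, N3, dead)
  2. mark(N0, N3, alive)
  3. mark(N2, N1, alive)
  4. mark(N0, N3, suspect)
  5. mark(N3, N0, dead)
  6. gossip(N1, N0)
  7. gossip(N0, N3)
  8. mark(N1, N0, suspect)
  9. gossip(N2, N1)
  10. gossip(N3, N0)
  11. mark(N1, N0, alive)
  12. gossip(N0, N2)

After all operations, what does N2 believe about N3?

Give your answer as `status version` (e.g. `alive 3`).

Op 1: N1 marks N3=dead -> (dead,v1)
Op 2: N0 marks N3=alive -> (alive,v1)
Op 3: N2 marks N1=alive -> (alive,v1)
Op 4: N0 marks N3=suspect -> (suspect,v2)
Op 5: N3 marks N0=dead -> (dead,v1)
Op 6: gossip N1<->N0 -> N1.N0=(alive,v0) N1.N1=(alive,v0) N1.N2=(alive,v0) N1.N3=(suspect,v2) | N0.N0=(alive,v0) N0.N1=(alive,v0) N0.N2=(alive,v0) N0.N3=(suspect,v2)
Op 7: gossip N0<->N3 -> N0.N0=(dead,v1) N0.N1=(alive,v0) N0.N2=(alive,v0) N0.N3=(suspect,v2) | N3.N0=(dead,v1) N3.N1=(alive,v0) N3.N2=(alive,v0) N3.N3=(suspect,v2)
Op 8: N1 marks N0=suspect -> (suspect,v1)
Op 9: gossip N2<->N1 -> N2.N0=(suspect,v1) N2.N1=(alive,v1) N2.N2=(alive,v0) N2.N3=(suspect,v2) | N1.N0=(suspect,v1) N1.N1=(alive,v1) N1.N2=(alive,v0) N1.N3=(suspect,v2)
Op 10: gossip N3<->N0 -> N3.N0=(dead,v1) N3.N1=(alive,v0) N3.N2=(alive,v0) N3.N3=(suspect,v2) | N0.N0=(dead,v1) N0.N1=(alive,v0) N0.N2=(alive,v0) N0.N3=(suspect,v2)
Op 11: N1 marks N0=alive -> (alive,v2)
Op 12: gossip N0<->N2 -> N0.N0=(dead,v1) N0.N1=(alive,v1) N0.N2=(alive,v0) N0.N3=(suspect,v2) | N2.N0=(suspect,v1) N2.N1=(alive,v1) N2.N2=(alive,v0) N2.N3=(suspect,v2)

Answer: suspect 2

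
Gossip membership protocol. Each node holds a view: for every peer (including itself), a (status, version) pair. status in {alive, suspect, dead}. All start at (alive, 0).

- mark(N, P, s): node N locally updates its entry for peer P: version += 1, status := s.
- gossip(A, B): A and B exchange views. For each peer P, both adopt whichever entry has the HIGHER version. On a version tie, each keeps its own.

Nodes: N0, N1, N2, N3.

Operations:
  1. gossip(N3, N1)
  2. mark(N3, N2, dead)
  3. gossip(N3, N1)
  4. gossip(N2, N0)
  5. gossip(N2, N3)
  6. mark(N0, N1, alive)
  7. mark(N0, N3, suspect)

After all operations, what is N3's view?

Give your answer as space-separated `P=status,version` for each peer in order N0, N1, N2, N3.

Op 1: gossip N3<->N1 -> N3.N0=(alive,v0) N3.N1=(alive,v0) N3.N2=(alive,v0) N3.N3=(alive,v0) | N1.N0=(alive,v0) N1.N1=(alive,v0) N1.N2=(alive,v0) N1.N3=(alive,v0)
Op 2: N3 marks N2=dead -> (dead,v1)
Op 3: gossip N3<->N1 -> N3.N0=(alive,v0) N3.N1=(alive,v0) N3.N2=(dead,v1) N3.N3=(alive,v0) | N1.N0=(alive,v0) N1.N1=(alive,v0) N1.N2=(dead,v1) N1.N3=(alive,v0)
Op 4: gossip N2<->N0 -> N2.N0=(alive,v0) N2.N1=(alive,v0) N2.N2=(alive,v0) N2.N3=(alive,v0) | N0.N0=(alive,v0) N0.N1=(alive,v0) N0.N2=(alive,v0) N0.N3=(alive,v0)
Op 5: gossip N2<->N3 -> N2.N0=(alive,v0) N2.N1=(alive,v0) N2.N2=(dead,v1) N2.N3=(alive,v0) | N3.N0=(alive,v0) N3.N1=(alive,v0) N3.N2=(dead,v1) N3.N3=(alive,v0)
Op 6: N0 marks N1=alive -> (alive,v1)
Op 7: N0 marks N3=suspect -> (suspect,v1)

Answer: N0=alive,0 N1=alive,0 N2=dead,1 N3=alive,0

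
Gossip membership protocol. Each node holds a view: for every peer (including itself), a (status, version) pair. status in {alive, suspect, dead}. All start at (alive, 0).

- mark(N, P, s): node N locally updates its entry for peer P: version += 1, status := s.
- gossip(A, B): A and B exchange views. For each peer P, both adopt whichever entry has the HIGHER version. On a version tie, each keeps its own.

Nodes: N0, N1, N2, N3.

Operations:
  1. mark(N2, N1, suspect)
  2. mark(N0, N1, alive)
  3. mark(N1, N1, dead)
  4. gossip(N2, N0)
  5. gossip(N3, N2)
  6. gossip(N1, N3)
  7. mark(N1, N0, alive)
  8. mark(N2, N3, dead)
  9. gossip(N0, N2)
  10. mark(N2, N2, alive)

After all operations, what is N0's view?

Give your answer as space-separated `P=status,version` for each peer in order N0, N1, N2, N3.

Op 1: N2 marks N1=suspect -> (suspect,v1)
Op 2: N0 marks N1=alive -> (alive,v1)
Op 3: N1 marks N1=dead -> (dead,v1)
Op 4: gossip N2<->N0 -> N2.N0=(alive,v0) N2.N1=(suspect,v1) N2.N2=(alive,v0) N2.N3=(alive,v0) | N0.N0=(alive,v0) N0.N1=(alive,v1) N0.N2=(alive,v0) N0.N3=(alive,v0)
Op 5: gossip N3<->N2 -> N3.N0=(alive,v0) N3.N1=(suspect,v1) N3.N2=(alive,v0) N3.N3=(alive,v0) | N2.N0=(alive,v0) N2.N1=(suspect,v1) N2.N2=(alive,v0) N2.N3=(alive,v0)
Op 6: gossip N1<->N3 -> N1.N0=(alive,v0) N1.N1=(dead,v1) N1.N2=(alive,v0) N1.N3=(alive,v0) | N3.N0=(alive,v0) N3.N1=(suspect,v1) N3.N2=(alive,v0) N3.N3=(alive,v0)
Op 7: N1 marks N0=alive -> (alive,v1)
Op 8: N2 marks N3=dead -> (dead,v1)
Op 9: gossip N0<->N2 -> N0.N0=(alive,v0) N0.N1=(alive,v1) N0.N2=(alive,v0) N0.N3=(dead,v1) | N2.N0=(alive,v0) N2.N1=(suspect,v1) N2.N2=(alive,v0) N2.N3=(dead,v1)
Op 10: N2 marks N2=alive -> (alive,v1)

Answer: N0=alive,0 N1=alive,1 N2=alive,0 N3=dead,1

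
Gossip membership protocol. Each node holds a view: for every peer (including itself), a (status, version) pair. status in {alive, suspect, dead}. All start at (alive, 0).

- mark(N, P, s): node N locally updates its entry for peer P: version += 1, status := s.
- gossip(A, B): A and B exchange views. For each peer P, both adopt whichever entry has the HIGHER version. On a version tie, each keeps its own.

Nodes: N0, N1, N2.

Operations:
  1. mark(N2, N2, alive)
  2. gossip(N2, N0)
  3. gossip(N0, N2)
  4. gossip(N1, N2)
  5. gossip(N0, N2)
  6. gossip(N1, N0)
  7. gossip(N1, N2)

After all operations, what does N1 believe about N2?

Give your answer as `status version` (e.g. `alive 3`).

Op 1: N2 marks N2=alive -> (alive,v1)
Op 2: gossip N2<->N0 -> N2.N0=(alive,v0) N2.N1=(alive,v0) N2.N2=(alive,v1) | N0.N0=(alive,v0) N0.N1=(alive,v0) N0.N2=(alive,v1)
Op 3: gossip N0<->N2 -> N0.N0=(alive,v0) N0.N1=(alive,v0) N0.N2=(alive,v1) | N2.N0=(alive,v0) N2.N1=(alive,v0) N2.N2=(alive,v1)
Op 4: gossip N1<->N2 -> N1.N0=(alive,v0) N1.N1=(alive,v0) N1.N2=(alive,v1) | N2.N0=(alive,v0) N2.N1=(alive,v0) N2.N2=(alive,v1)
Op 5: gossip N0<->N2 -> N0.N0=(alive,v0) N0.N1=(alive,v0) N0.N2=(alive,v1) | N2.N0=(alive,v0) N2.N1=(alive,v0) N2.N2=(alive,v1)
Op 6: gossip N1<->N0 -> N1.N0=(alive,v0) N1.N1=(alive,v0) N1.N2=(alive,v1) | N0.N0=(alive,v0) N0.N1=(alive,v0) N0.N2=(alive,v1)
Op 7: gossip N1<->N2 -> N1.N0=(alive,v0) N1.N1=(alive,v0) N1.N2=(alive,v1) | N2.N0=(alive,v0) N2.N1=(alive,v0) N2.N2=(alive,v1)

Answer: alive 1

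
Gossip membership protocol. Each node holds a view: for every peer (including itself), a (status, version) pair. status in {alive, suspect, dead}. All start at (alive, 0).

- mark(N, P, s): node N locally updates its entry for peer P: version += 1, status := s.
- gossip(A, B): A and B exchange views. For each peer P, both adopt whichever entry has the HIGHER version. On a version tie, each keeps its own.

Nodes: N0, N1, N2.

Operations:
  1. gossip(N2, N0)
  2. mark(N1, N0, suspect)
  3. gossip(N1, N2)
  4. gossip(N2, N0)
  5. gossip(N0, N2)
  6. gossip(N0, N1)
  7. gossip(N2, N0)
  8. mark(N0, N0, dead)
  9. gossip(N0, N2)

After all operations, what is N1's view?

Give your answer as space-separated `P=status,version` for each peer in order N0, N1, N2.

Answer: N0=suspect,1 N1=alive,0 N2=alive,0

Derivation:
Op 1: gossip N2<->N0 -> N2.N0=(alive,v0) N2.N1=(alive,v0) N2.N2=(alive,v0) | N0.N0=(alive,v0) N0.N1=(alive,v0) N0.N2=(alive,v0)
Op 2: N1 marks N0=suspect -> (suspect,v1)
Op 3: gossip N1<->N2 -> N1.N0=(suspect,v1) N1.N1=(alive,v0) N1.N2=(alive,v0) | N2.N0=(suspect,v1) N2.N1=(alive,v0) N2.N2=(alive,v0)
Op 4: gossip N2<->N0 -> N2.N0=(suspect,v1) N2.N1=(alive,v0) N2.N2=(alive,v0) | N0.N0=(suspect,v1) N0.N1=(alive,v0) N0.N2=(alive,v0)
Op 5: gossip N0<->N2 -> N0.N0=(suspect,v1) N0.N1=(alive,v0) N0.N2=(alive,v0) | N2.N0=(suspect,v1) N2.N1=(alive,v0) N2.N2=(alive,v0)
Op 6: gossip N0<->N1 -> N0.N0=(suspect,v1) N0.N1=(alive,v0) N0.N2=(alive,v0) | N1.N0=(suspect,v1) N1.N1=(alive,v0) N1.N2=(alive,v0)
Op 7: gossip N2<->N0 -> N2.N0=(suspect,v1) N2.N1=(alive,v0) N2.N2=(alive,v0) | N0.N0=(suspect,v1) N0.N1=(alive,v0) N0.N2=(alive,v0)
Op 8: N0 marks N0=dead -> (dead,v2)
Op 9: gossip N0<->N2 -> N0.N0=(dead,v2) N0.N1=(alive,v0) N0.N2=(alive,v0) | N2.N0=(dead,v2) N2.N1=(alive,v0) N2.N2=(alive,v0)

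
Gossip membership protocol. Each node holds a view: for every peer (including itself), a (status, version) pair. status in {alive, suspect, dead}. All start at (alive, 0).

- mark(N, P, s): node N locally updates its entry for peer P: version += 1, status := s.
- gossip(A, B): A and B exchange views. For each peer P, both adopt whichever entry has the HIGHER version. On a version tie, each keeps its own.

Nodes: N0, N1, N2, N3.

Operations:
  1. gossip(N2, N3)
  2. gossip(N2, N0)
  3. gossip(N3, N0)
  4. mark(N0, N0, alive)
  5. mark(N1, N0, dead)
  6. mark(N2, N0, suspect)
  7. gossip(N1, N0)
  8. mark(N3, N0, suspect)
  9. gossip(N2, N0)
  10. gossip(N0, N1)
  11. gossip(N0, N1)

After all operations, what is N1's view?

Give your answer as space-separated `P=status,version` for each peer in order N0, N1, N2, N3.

Op 1: gossip N2<->N3 -> N2.N0=(alive,v0) N2.N1=(alive,v0) N2.N2=(alive,v0) N2.N3=(alive,v0) | N3.N0=(alive,v0) N3.N1=(alive,v0) N3.N2=(alive,v0) N3.N3=(alive,v0)
Op 2: gossip N2<->N0 -> N2.N0=(alive,v0) N2.N1=(alive,v0) N2.N2=(alive,v0) N2.N3=(alive,v0) | N0.N0=(alive,v0) N0.N1=(alive,v0) N0.N2=(alive,v0) N0.N3=(alive,v0)
Op 3: gossip N3<->N0 -> N3.N0=(alive,v0) N3.N1=(alive,v0) N3.N2=(alive,v0) N3.N3=(alive,v0) | N0.N0=(alive,v0) N0.N1=(alive,v0) N0.N2=(alive,v0) N0.N3=(alive,v0)
Op 4: N0 marks N0=alive -> (alive,v1)
Op 5: N1 marks N0=dead -> (dead,v1)
Op 6: N2 marks N0=suspect -> (suspect,v1)
Op 7: gossip N1<->N0 -> N1.N0=(dead,v1) N1.N1=(alive,v0) N1.N2=(alive,v0) N1.N3=(alive,v0) | N0.N0=(alive,v1) N0.N1=(alive,v0) N0.N2=(alive,v0) N0.N3=(alive,v0)
Op 8: N3 marks N0=suspect -> (suspect,v1)
Op 9: gossip N2<->N0 -> N2.N0=(suspect,v1) N2.N1=(alive,v0) N2.N2=(alive,v0) N2.N3=(alive,v0) | N0.N0=(alive,v1) N0.N1=(alive,v0) N0.N2=(alive,v0) N0.N3=(alive,v0)
Op 10: gossip N0<->N1 -> N0.N0=(alive,v1) N0.N1=(alive,v0) N0.N2=(alive,v0) N0.N3=(alive,v0) | N1.N0=(dead,v1) N1.N1=(alive,v0) N1.N2=(alive,v0) N1.N3=(alive,v0)
Op 11: gossip N0<->N1 -> N0.N0=(alive,v1) N0.N1=(alive,v0) N0.N2=(alive,v0) N0.N3=(alive,v0) | N1.N0=(dead,v1) N1.N1=(alive,v0) N1.N2=(alive,v0) N1.N3=(alive,v0)

Answer: N0=dead,1 N1=alive,0 N2=alive,0 N3=alive,0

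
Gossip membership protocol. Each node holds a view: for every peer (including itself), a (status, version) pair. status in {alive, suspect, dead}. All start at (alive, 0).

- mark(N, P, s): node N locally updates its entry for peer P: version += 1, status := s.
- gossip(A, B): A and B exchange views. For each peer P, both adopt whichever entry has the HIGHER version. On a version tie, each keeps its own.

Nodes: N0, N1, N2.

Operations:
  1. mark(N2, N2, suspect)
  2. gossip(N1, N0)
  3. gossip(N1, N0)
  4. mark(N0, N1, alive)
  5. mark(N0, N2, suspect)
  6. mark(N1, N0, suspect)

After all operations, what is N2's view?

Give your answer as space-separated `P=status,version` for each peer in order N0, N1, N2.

Op 1: N2 marks N2=suspect -> (suspect,v1)
Op 2: gossip N1<->N0 -> N1.N0=(alive,v0) N1.N1=(alive,v0) N1.N2=(alive,v0) | N0.N0=(alive,v0) N0.N1=(alive,v0) N0.N2=(alive,v0)
Op 3: gossip N1<->N0 -> N1.N0=(alive,v0) N1.N1=(alive,v0) N1.N2=(alive,v0) | N0.N0=(alive,v0) N0.N1=(alive,v0) N0.N2=(alive,v0)
Op 4: N0 marks N1=alive -> (alive,v1)
Op 5: N0 marks N2=suspect -> (suspect,v1)
Op 6: N1 marks N0=suspect -> (suspect,v1)

Answer: N0=alive,0 N1=alive,0 N2=suspect,1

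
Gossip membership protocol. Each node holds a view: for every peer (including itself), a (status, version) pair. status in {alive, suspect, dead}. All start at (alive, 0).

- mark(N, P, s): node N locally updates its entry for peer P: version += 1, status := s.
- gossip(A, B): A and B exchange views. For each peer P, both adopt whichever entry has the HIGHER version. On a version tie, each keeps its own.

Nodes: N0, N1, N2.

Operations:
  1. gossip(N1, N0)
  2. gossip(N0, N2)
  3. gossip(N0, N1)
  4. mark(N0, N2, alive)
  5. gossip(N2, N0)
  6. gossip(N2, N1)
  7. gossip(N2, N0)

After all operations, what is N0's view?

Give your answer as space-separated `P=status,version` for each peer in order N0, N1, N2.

Op 1: gossip N1<->N0 -> N1.N0=(alive,v0) N1.N1=(alive,v0) N1.N2=(alive,v0) | N0.N0=(alive,v0) N0.N1=(alive,v0) N0.N2=(alive,v0)
Op 2: gossip N0<->N2 -> N0.N0=(alive,v0) N0.N1=(alive,v0) N0.N2=(alive,v0) | N2.N0=(alive,v0) N2.N1=(alive,v0) N2.N2=(alive,v0)
Op 3: gossip N0<->N1 -> N0.N0=(alive,v0) N0.N1=(alive,v0) N0.N2=(alive,v0) | N1.N0=(alive,v0) N1.N1=(alive,v0) N1.N2=(alive,v0)
Op 4: N0 marks N2=alive -> (alive,v1)
Op 5: gossip N2<->N0 -> N2.N0=(alive,v0) N2.N1=(alive,v0) N2.N2=(alive,v1) | N0.N0=(alive,v0) N0.N1=(alive,v0) N0.N2=(alive,v1)
Op 6: gossip N2<->N1 -> N2.N0=(alive,v0) N2.N1=(alive,v0) N2.N2=(alive,v1) | N1.N0=(alive,v0) N1.N1=(alive,v0) N1.N2=(alive,v1)
Op 7: gossip N2<->N0 -> N2.N0=(alive,v0) N2.N1=(alive,v0) N2.N2=(alive,v1) | N0.N0=(alive,v0) N0.N1=(alive,v0) N0.N2=(alive,v1)

Answer: N0=alive,0 N1=alive,0 N2=alive,1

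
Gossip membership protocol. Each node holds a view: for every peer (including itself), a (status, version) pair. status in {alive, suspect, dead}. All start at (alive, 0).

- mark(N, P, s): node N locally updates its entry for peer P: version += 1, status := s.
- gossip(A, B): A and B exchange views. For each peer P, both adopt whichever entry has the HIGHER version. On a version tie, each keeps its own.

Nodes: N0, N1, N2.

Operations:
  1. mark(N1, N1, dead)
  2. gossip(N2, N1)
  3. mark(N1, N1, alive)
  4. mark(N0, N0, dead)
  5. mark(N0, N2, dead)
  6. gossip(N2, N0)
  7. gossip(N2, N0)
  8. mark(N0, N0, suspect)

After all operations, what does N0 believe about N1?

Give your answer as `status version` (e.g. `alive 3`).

Op 1: N1 marks N1=dead -> (dead,v1)
Op 2: gossip N2<->N1 -> N2.N0=(alive,v0) N2.N1=(dead,v1) N2.N2=(alive,v0) | N1.N0=(alive,v0) N1.N1=(dead,v1) N1.N2=(alive,v0)
Op 3: N1 marks N1=alive -> (alive,v2)
Op 4: N0 marks N0=dead -> (dead,v1)
Op 5: N0 marks N2=dead -> (dead,v1)
Op 6: gossip N2<->N0 -> N2.N0=(dead,v1) N2.N1=(dead,v1) N2.N2=(dead,v1) | N0.N0=(dead,v1) N0.N1=(dead,v1) N0.N2=(dead,v1)
Op 7: gossip N2<->N0 -> N2.N0=(dead,v1) N2.N1=(dead,v1) N2.N2=(dead,v1) | N0.N0=(dead,v1) N0.N1=(dead,v1) N0.N2=(dead,v1)
Op 8: N0 marks N0=suspect -> (suspect,v2)

Answer: dead 1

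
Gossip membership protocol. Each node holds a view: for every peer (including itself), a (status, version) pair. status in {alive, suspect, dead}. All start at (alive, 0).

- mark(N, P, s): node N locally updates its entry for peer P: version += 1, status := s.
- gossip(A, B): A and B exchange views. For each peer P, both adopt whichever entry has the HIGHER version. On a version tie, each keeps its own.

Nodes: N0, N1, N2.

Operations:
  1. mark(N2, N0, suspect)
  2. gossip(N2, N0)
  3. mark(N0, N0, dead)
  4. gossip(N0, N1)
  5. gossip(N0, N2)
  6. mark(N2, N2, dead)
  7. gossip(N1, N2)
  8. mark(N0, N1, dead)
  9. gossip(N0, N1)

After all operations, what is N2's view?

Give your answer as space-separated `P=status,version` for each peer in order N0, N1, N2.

Answer: N0=dead,2 N1=alive,0 N2=dead,1

Derivation:
Op 1: N2 marks N0=suspect -> (suspect,v1)
Op 2: gossip N2<->N0 -> N2.N0=(suspect,v1) N2.N1=(alive,v0) N2.N2=(alive,v0) | N0.N0=(suspect,v1) N0.N1=(alive,v0) N0.N2=(alive,v0)
Op 3: N0 marks N0=dead -> (dead,v2)
Op 4: gossip N0<->N1 -> N0.N0=(dead,v2) N0.N1=(alive,v0) N0.N2=(alive,v0) | N1.N0=(dead,v2) N1.N1=(alive,v0) N1.N2=(alive,v0)
Op 5: gossip N0<->N2 -> N0.N0=(dead,v2) N0.N1=(alive,v0) N0.N2=(alive,v0) | N2.N0=(dead,v2) N2.N1=(alive,v0) N2.N2=(alive,v0)
Op 6: N2 marks N2=dead -> (dead,v1)
Op 7: gossip N1<->N2 -> N1.N0=(dead,v2) N1.N1=(alive,v0) N1.N2=(dead,v1) | N2.N0=(dead,v2) N2.N1=(alive,v0) N2.N2=(dead,v1)
Op 8: N0 marks N1=dead -> (dead,v1)
Op 9: gossip N0<->N1 -> N0.N0=(dead,v2) N0.N1=(dead,v1) N0.N2=(dead,v1) | N1.N0=(dead,v2) N1.N1=(dead,v1) N1.N2=(dead,v1)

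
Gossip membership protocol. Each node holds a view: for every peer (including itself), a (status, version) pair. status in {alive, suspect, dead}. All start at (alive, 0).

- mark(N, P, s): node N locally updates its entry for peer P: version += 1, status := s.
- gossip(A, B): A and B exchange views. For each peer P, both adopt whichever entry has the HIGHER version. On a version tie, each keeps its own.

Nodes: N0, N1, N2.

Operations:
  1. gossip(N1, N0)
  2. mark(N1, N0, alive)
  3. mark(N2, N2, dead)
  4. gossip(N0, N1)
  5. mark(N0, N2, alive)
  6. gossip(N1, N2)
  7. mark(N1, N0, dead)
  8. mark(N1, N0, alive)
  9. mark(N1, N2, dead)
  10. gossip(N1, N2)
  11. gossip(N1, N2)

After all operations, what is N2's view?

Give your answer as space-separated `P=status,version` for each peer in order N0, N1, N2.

Op 1: gossip N1<->N0 -> N1.N0=(alive,v0) N1.N1=(alive,v0) N1.N2=(alive,v0) | N0.N0=(alive,v0) N0.N1=(alive,v0) N0.N2=(alive,v0)
Op 2: N1 marks N0=alive -> (alive,v1)
Op 3: N2 marks N2=dead -> (dead,v1)
Op 4: gossip N0<->N1 -> N0.N0=(alive,v1) N0.N1=(alive,v0) N0.N2=(alive,v0) | N1.N0=(alive,v1) N1.N1=(alive,v0) N1.N2=(alive,v0)
Op 5: N0 marks N2=alive -> (alive,v1)
Op 6: gossip N1<->N2 -> N1.N0=(alive,v1) N1.N1=(alive,v0) N1.N2=(dead,v1) | N2.N0=(alive,v1) N2.N1=(alive,v0) N2.N2=(dead,v1)
Op 7: N1 marks N0=dead -> (dead,v2)
Op 8: N1 marks N0=alive -> (alive,v3)
Op 9: N1 marks N2=dead -> (dead,v2)
Op 10: gossip N1<->N2 -> N1.N0=(alive,v3) N1.N1=(alive,v0) N1.N2=(dead,v2) | N2.N0=(alive,v3) N2.N1=(alive,v0) N2.N2=(dead,v2)
Op 11: gossip N1<->N2 -> N1.N0=(alive,v3) N1.N1=(alive,v0) N1.N2=(dead,v2) | N2.N0=(alive,v3) N2.N1=(alive,v0) N2.N2=(dead,v2)

Answer: N0=alive,3 N1=alive,0 N2=dead,2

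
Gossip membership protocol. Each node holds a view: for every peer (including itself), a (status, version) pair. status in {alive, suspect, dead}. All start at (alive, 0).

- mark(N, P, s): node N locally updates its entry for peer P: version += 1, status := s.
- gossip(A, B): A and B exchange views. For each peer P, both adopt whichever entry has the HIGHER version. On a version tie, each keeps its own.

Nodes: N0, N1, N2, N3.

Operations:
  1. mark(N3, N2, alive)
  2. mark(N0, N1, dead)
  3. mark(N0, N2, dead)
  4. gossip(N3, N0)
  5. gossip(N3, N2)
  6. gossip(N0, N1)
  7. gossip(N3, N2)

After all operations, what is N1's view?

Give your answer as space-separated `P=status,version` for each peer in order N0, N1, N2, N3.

Answer: N0=alive,0 N1=dead,1 N2=dead,1 N3=alive,0

Derivation:
Op 1: N3 marks N2=alive -> (alive,v1)
Op 2: N0 marks N1=dead -> (dead,v1)
Op 3: N0 marks N2=dead -> (dead,v1)
Op 4: gossip N3<->N0 -> N3.N0=(alive,v0) N3.N1=(dead,v1) N3.N2=(alive,v1) N3.N3=(alive,v0) | N0.N0=(alive,v0) N0.N1=(dead,v1) N0.N2=(dead,v1) N0.N3=(alive,v0)
Op 5: gossip N3<->N2 -> N3.N0=(alive,v0) N3.N1=(dead,v1) N3.N2=(alive,v1) N3.N3=(alive,v0) | N2.N0=(alive,v0) N2.N1=(dead,v1) N2.N2=(alive,v1) N2.N3=(alive,v0)
Op 6: gossip N0<->N1 -> N0.N0=(alive,v0) N0.N1=(dead,v1) N0.N2=(dead,v1) N0.N3=(alive,v0) | N1.N0=(alive,v0) N1.N1=(dead,v1) N1.N2=(dead,v1) N1.N3=(alive,v0)
Op 7: gossip N3<->N2 -> N3.N0=(alive,v0) N3.N1=(dead,v1) N3.N2=(alive,v1) N3.N3=(alive,v0) | N2.N0=(alive,v0) N2.N1=(dead,v1) N2.N2=(alive,v1) N2.N3=(alive,v0)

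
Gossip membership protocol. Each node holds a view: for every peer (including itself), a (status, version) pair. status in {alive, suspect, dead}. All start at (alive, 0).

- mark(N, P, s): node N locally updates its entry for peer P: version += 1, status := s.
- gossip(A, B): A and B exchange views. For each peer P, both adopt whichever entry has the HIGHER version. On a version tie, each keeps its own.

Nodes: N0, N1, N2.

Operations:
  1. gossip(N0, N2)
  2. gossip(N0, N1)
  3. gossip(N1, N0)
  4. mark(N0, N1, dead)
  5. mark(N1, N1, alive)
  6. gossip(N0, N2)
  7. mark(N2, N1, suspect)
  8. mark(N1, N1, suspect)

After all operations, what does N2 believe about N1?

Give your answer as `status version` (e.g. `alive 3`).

Op 1: gossip N0<->N2 -> N0.N0=(alive,v0) N0.N1=(alive,v0) N0.N2=(alive,v0) | N2.N0=(alive,v0) N2.N1=(alive,v0) N2.N2=(alive,v0)
Op 2: gossip N0<->N1 -> N0.N0=(alive,v0) N0.N1=(alive,v0) N0.N2=(alive,v0) | N1.N0=(alive,v0) N1.N1=(alive,v0) N1.N2=(alive,v0)
Op 3: gossip N1<->N0 -> N1.N0=(alive,v0) N1.N1=(alive,v0) N1.N2=(alive,v0) | N0.N0=(alive,v0) N0.N1=(alive,v0) N0.N2=(alive,v0)
Op 4: N0 marks N1=dead -> (dead,v1)
Op 5: N1 marks N1=alive -> (alive,v1)
Op 6: gossip N0<->N2 -> N0.N0=(alive,v0) N0.N1=(dead,v1) N0.N2=(alive,v0) | N2.N0=(alive,v0) N2.N1=(dead,v1) N2.N2=(alive,v0)
Op 7: N2 marks N1=suspect -> (suspect,v2)
Op 8: N1 marks N1=suspect -> (suspect,v2)

Answer: suspect 2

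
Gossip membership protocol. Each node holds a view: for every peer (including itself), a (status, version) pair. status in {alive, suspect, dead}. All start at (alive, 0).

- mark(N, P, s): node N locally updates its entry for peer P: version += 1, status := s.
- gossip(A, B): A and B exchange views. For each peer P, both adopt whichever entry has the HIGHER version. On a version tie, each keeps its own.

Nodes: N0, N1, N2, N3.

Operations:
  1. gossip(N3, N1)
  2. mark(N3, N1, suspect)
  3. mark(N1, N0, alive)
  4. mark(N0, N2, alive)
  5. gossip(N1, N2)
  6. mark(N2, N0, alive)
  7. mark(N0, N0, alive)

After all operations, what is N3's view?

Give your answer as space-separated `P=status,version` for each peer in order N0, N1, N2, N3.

Answer: N0=alive,0 N1=suspect,1 N2=alive,0 N3=alive,0

Derivation:
Op 1: gossip N3<->N1 -> N3.N0=(alive,v0) N3.N1=(alive,v0) N3.N2=(alive,v0) N3.N3=(alive,v0) | N1.N0=(alive,v0) N1.N1=(alive,v0) N1.N2=(alive,v0) N1.N3=(alive,v0)
Op 2: N3 marks N1=suspect -> (suspect,v1)
Op 3: N1 marks N0=alive -> (alive,v1)
Op 4: N0 marks N2=alive -> (alive,v1)
Op 5: gossip N1<->N2 -> N1.N0=(alive,v1) N1.N1=(alive,v0) N1.N2=(alive,v0) N1.N3=(alive,v0) | N2.N0=(alive,v1) N2.N1=(alive,v0) N2.N2=(alive,v0) N2.N3=(alive,v0)
Op 6: N2 marks N0=alive -> (alive,v2)
Op 7: N0 marks N0=alive -> (alive,v1)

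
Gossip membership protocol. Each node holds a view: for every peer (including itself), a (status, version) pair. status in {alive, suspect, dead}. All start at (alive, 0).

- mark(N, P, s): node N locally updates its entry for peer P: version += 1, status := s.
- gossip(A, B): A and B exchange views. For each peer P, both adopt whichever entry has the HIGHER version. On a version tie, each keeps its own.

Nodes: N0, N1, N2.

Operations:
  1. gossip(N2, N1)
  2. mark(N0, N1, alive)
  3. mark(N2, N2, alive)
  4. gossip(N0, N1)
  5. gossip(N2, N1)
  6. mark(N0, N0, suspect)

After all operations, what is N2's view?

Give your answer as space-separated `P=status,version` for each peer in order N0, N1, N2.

Answer: N0=alive,0 N1=alive,1 N2=alive,1

Derivation:
Op 1: gossip N2<->N1 -> N2.N0=(alive,v0) N2.N1=(alive,v0) N2.N2=(alive,v0) | N1.N0=(alive,v0) N1.N1=(alive,v0) N1.N2=(alive,v0)
Op 2: N0 marks N1=alive -> (alive,v1)
Op 3: N2 marks N2=alive -> (alive,v1)
Op 4: gossip N0<->N1 -> N0.N0=(alive,v0) N0.N1=(alive,v1) N0.N2=(alive,v0) | N1.N0=(alive,v0) N1.N1=(alive,v1) N1.N2=(alive,v0)
Op 5: gossip N2<->N1 -> N2.N0=(alive,v0) N2.N1=(alive,v1) N2.N2=(alive,v1) | N1.N0=(alive,v0) N1.N1=(alive,v1) N1.N2=(alive,v1)
Op 6: N0 marks N0=suspect -> (suspect,v1)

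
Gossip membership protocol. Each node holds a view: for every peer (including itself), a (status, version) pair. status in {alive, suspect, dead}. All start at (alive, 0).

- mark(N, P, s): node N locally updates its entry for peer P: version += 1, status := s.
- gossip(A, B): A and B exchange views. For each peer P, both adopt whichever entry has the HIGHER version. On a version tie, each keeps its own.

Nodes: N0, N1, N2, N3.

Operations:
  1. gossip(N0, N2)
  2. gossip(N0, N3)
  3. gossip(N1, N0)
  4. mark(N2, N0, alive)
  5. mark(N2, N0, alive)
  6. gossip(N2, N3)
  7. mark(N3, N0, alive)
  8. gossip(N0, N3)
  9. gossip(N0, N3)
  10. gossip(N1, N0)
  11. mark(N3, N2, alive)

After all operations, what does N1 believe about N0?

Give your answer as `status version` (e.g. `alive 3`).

Answer: alive 3

Derivation:
Op 1: gossip N0<->N2 -> N0.N0=(alive,v0) N0.N1=(alive,v0) N0.N2=(alive,v0) N0.N3=(alive,v0) | N2.N0=(alive,v0) N2.N1=(alive,v0) N2.N2=(alive,v0) N2.N3=(alive,v0)
Op 2: gossip N0<->N3 -> N0.N0=(alive,v0) N0.N1=(alive,v0) N0.N2=(alive,v0) N0.N3=(alive,v0) | N3.N0=(alive,v0) N3.N1=(alive,v0) N3.N2=(alive,v0) N3.N3=(alive,v0)
Op 3: gossip N1<->N0 -> N1.N0=(alive,v0) N1.N1=(alive,v0) N1.N2=(alive,v0) N1.N3=(alive,v0) | N0.N0=(alive,v0) N0.N1=(alive,v0) N0.N2=(alive,v0) N0.N3=(alive,v0)
Op 4: N2 marks N0=alive -> (alive,v1)
Op 5: N2 marks N0=alive -> (alive,v2)
Op 6: gossip N2<->N3 -> N2.N0=(alive,v2) N2.N1=(alive,v0) N2.N2=(alive,v0) N2.N3=(alive,v0) | N3.N0=(alive,v2) N3.N1=(alive,v0) N3.N2=(alive,v0) N3.N3=(alive,v0)
Op 7: N3 marks N0=alive -> (alive,v3)
Op 8: gossip N0<->N3 -> N0.N0=(alive,v3) N0.N1=(alive,v0) N0.N2=(alive,v0) N0.N3=(alive,v0) | N3.N0=(alive,v3) N3.N1=(alive,v0) N3.N2=(alive,v0) N3.N3=(alive,v0)
Op 9: gossip N0<->N3 -> N0.N0=(alive,v3) N0.N1=(alive,v0) N0.N2=(alive,v0) N0.N3=(alive,v0) | N3.N0=(alive,v3) N3.N1=(alive,v0) N3.N2=(alive,v0) N3.N3=(alive,v0)
Op 10: gossip N1<->N0 -> N1.N0=(alive,v3) N1.N1=(alive,v0) N1.N2=(alive,v0) N1.N3=(alive,v0) | N0.N0=(alive,v3) N0.N1=(alive,v0) N0.N2=(alive,v0) N0.N3=(alive,v0)
Op 11: N3 marks N2=alive -> (alive,v1)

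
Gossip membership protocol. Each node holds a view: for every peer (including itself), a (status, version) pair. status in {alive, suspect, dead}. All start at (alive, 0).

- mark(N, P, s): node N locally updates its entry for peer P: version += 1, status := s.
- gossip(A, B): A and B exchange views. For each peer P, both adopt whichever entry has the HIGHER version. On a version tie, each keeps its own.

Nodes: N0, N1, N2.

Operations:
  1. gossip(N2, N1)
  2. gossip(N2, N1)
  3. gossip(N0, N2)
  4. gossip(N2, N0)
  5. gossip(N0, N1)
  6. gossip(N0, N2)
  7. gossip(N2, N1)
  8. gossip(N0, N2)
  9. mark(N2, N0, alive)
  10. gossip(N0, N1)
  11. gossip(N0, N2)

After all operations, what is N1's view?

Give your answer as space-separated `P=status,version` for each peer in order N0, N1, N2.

Op 1: gossip N2<->N1 -> N2.N0=(alive,v0) N2.N1=(alive,v0) N2.N2=(alive,v0) | N1.N0=(alive,v0) N1.N1=(alive,v0) N1.N2=(alive,v0)
Op 2: gossip N2<->N1 -> N2.N0=(alive,v0) N2.N1=(alive,v0) N2.N2=(alive,v0) | N1.N0=(alive,v0) N1.N1=(alive,v0) N1.N2=(alive,v0)
Op 3: gossip N0<->N2 -> N0.N0=(alive,v0) N0.N1=(alive,v0) N0.N2=(alive,v0) | N2.N0=(alive,v0) N2.N1=(alive,v0) N2.N2=(alive,v0)
Op 4: gossip N2<->N0 -> N2.N0=(alive,v0) N2.N1=(alive,v0) N2.N2=(alive,v0) | N0.N0=(alive,v0) N0.N1=(alive,v0) N0.N2=(alive,v0)
Op 5: gossip N0<->N1 -> N0.N0=(alive,v0) N0.N1=(alive,v0) N0.N2=(alive,v0) | N1.N0=(alive,v0) N1.N1=(alive,v0) N1.N2=(alive,v0)
Op 6: gossip N0<->N2 -> N0.N0=(alive,v0) N0.N1=(alive,v0) N0.N2=(alive,v0) | N2.N0=(alive,v0) N2.N1=(alive,v0) N2.N2=(alive,v0)
Op 7: gossip N2<->N1 -> N2.N0=(alive,v0) N2.N1=(alive,v0) N2.N2=(alive,v0) | N1.N0=(alive,v0) N1.N1=(alive,v0) N1.N2=(alive,v0)
Op 8: gossip N0<->N2 -> N0.N0=(alive,v0) N0.N1=(alive,v0) N0.N2=(alive,v0) | N2.N0=(alive,v0) N2.N1=(alive,v0) N2.N2=(alive,v0)
Op 9: N2 marks N0=alive -> (alive,v1)
Op 10: gossip N0<->N1 -> N0.N0=(alive,v0) N0.N1=(alive,v0) N0.N2=(alive,v0) | N1.N0=(alive,v0) N1.N1=(alive,v0) N1.N2=(alive,v0)
Op 11: gossip N0<->N2 -> N0.N0=(alive,v1) N0.N1=(alive,v0) N0.N2=(alive,v0) | N2.N0=(alive,v1) N2.N1=(alive,v0) N2.N2=(alive,v0)

Answer: N0=alive,0 N1=alive,0 N2=alive,0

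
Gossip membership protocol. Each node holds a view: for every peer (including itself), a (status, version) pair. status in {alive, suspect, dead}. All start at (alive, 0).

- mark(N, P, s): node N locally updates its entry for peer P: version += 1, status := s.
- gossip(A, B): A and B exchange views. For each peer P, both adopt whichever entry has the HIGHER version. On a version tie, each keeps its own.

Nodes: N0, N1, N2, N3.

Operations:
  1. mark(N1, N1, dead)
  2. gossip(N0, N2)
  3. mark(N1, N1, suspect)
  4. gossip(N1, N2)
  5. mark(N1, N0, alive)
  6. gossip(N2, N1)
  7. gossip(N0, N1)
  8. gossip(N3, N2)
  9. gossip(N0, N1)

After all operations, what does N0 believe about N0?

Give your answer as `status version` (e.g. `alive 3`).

Op 1: N1 marks N1=dead -> (dead,v1)
Op 2: gossip N0<->N2 -> N0.N0=(alive,v0) N0.N1=(alive,v0) N0.N2=(alive,v0) N0.N3=(alive,v0) | N2.N0=(alive,v0) N2.N1=(alive,v0) N2.N2=(alive,v0) N2.N3=(alive,v0)
Op 3: N1 marks N1=suspect -> (suspect,v2)
Op 4: gossip N1<->N2 -> N1.N0=(alive,v0) N1.N1=(suspect,v2) N1.N2=(alive,v0) N1.N3=(alive,v0) | N2.N0=(alive,v0) N2.N1=(suspect,v2) N2.N2=(alive,v0) N2.N3=(alive,v0)
Op 5: N1 marks N0=alive -> (alive,v1)
Op 6: gossip N2<->N1 -> N2.N0=(alive,v1) N2.N1=(suspect,v2) N2.N2=(alive,v0) N2.N3=(alive,v0) | N1.N0=(alive,v1) N1.N1=(suspect,v2) N1.N2=(alive,v0) N1.N3=(alive,v0)
Op 7: gossip N0<->N1 -> N0.N0=(alive,v1) N0.N1=(suspect,v2) N0.N2=(alive,v0) N0.N3=(alive,v0) | N1.N0=(alive,v1) N1.N1=(suspect,v2) N1.N2=(alive,v0) N1.N3=(alive,v0)
Op 8: gossip N3<->N2 -> N3.N0=(alive,v1) N3.N1=(suspect,v2) N3.N2=(alive,v0) N3.N3=(alive,v0) | N2.N0=(alive,v1) N2.N1=(suspect,v2) N2.N2=(alive,v0) N2.N3=(alive,v0)
Op 9: gossip N0<->N1 -> N0.N0=(alive,v1) N0.N1=(suspect,v2) N0.N2=(alive,v0) N0.N3=(alive,v0) | N1.N0=(alive,v1) N1.N1=(suspect,v2) N1.N2=(alive,v0) N1.N3=(alive,v0)

Answer: alive 1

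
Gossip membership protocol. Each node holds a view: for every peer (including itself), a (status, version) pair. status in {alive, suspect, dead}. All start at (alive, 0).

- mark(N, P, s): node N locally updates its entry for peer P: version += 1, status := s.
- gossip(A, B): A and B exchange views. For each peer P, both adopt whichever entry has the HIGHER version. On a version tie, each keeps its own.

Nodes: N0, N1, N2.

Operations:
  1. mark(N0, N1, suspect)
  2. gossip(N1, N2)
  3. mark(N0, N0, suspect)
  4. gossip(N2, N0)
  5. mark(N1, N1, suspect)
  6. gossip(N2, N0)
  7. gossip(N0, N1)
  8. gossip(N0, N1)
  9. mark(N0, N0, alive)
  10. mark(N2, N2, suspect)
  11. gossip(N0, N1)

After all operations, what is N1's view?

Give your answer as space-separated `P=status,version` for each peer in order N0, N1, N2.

Op 1: N0 marks N1=suspect -> (suspect,v1)
Op 2: gossip N1<->N2 -> N1.N0=(alive,v0) N1.N1=(alive,v0) N1.N2=(alive,v0) | N2.N0=(alive,v0) N2.N1=(alive,v0) N2.N2=(alive,v0)
Op 3: N0 marks N0=suspect -> (suspect,v1)
Op 4: gossip N2<->N0 -> N2.N0=(suspect,v1) N2.N1=(suspect,v1) N2.N2=(alive,v0) | N0.N0=(suspect,v1) N0.N1=(suspect,v1) N0.N2=(alive,v0)
Op 5: N1 marks N1=suspect -> (suspect,v1)
Op 6: gossip N2<->N0 -> N2.N0=(suspect,v1) N2.N1=(suspect,v1) N2.N2=(alive,v0) | N0.N0=(suspect,v1) N0.N1=(suspect,v1) N0.N2=(alive,v0)
Op 7: gossip N0<->N1 -> N0.N0=(suspect,v1) N0.N1=(suspect,v1) N0.N2=(alive,v0) | N1.N0=(suspect,v1) N1.N1=(suspect,v1) N1.N2=(alive,v0)
Op 8: gossip N0<->N1 -> N0.N0=(suspect,v1) N0.N1=(suspect,v1) N0.N2=(alive,v0) | N1.N0=(suspect,v1) N1.N1=(suspect,v1) N1.N2=(alive,v0)
Op 9: N0 marks N0=alive -> (alive,v2)
Op 10: N2 marks N2=suspect -> (suspect,v1)
Op 11: gossip N0<->N1 -> N0.N0=(alive,v2) N0.N1=(suspect,v1) N0.N2=(alive,v0) | N1.N0=(alive,v2) N1.N1=(suspect,v1) N1.N2=(alive,v0)

Answer: N0=alive,2 N1=suspect,1 N2=alive,0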